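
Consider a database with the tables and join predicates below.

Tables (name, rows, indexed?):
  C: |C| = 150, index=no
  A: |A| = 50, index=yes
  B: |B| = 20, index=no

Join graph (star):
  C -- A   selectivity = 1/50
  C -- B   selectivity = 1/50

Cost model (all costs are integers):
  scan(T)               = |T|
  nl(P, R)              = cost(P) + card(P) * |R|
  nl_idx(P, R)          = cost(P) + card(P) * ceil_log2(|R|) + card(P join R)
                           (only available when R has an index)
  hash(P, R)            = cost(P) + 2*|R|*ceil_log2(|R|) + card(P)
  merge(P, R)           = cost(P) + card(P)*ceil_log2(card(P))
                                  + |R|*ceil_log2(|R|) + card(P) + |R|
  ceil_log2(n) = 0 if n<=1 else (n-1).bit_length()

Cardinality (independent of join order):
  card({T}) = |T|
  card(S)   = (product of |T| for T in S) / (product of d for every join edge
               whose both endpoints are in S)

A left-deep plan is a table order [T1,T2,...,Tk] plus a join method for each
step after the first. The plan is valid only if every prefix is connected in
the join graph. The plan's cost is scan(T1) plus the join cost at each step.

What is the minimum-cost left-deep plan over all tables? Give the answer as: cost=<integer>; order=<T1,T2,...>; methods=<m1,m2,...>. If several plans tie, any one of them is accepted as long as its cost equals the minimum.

cost=920; order=C,B,A; methods=hash,nl_idx

Selinger DP (subsets sized 1..n):
  {C}: scan cost=150, card=150
  {A}: scan cost=50, card=50
  {B}: scan cost=20, card=20
  {AC}: card=150; try (A,hash)→900, (A,nl_idx)→1200, (C,merge)→1750, (A,merge)→1850, (C,hash)→2500, (C,nl)→7550 …(+1); best=900 via (A,hash)
  {BC}: card=60; try (B,hash)→500, (C,merge)→1490, (B,merge)→1620, (C,hash)→2440, (C,nl)→3020, (B,nl)→3150; best=500 via (B,hash)
  {ABC}: card=60; try (A,nl_idx)→920, (A,hash)→1160, (B,hash)→1250, (A,merge)→1270, (B,merge)→2370, (A,nl)→3500 …(+1); best=920 via (A,nl_idx)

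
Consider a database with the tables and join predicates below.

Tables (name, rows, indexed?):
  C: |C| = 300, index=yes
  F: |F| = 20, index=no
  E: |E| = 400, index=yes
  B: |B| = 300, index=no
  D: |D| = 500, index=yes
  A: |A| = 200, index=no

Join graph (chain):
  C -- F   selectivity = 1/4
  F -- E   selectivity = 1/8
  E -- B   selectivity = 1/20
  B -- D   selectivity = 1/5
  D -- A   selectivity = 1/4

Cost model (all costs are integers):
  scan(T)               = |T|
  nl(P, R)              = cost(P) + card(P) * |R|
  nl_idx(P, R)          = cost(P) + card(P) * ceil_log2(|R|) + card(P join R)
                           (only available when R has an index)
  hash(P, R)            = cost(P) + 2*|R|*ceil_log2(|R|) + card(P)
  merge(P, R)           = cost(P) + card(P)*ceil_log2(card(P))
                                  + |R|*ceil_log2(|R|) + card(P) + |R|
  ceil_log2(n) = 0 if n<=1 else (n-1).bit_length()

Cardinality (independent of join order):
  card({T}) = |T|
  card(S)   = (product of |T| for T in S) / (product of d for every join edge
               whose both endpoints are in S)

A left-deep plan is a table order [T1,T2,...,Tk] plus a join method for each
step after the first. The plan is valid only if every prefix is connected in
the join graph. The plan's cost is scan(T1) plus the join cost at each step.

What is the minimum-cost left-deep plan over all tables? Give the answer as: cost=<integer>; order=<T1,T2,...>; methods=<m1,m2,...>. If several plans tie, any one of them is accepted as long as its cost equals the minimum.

cost=76540000; order=E,F,B,D,A,C; methods=hash,hash,hash,hash,hash

Selinger DP (subsets sized 1..n):
  {C}: scan cost=300, card=300
  {F}: scan cost=20, card=20
  {E}: scan cost=400, card=400
  {B}: scan cost=300, card=300
  {D}: scan cost=500, card=500
  {A}: scan cost=200, card=200
  {CF}: card=1500; try (F,hash)→800, (C,nl_idx)→1700, (C,merge)→3140, (F,merge)→3420, (C,hash)→5440, (C,nl)→6020 …(+1); best=800 via (F,hash)
  {EF}: card=1000; try (F,hash)→1000, (E,nl_idx)→1200, (E,merge)→4140, (F,merge)→4520, (E,hash)→7240, (E,nl)→8020 …(+1); best=1000 via (F,hash)
  {BE}: card=6000; try (B,hash)→6200, (E,merge)→7300, (B,merge)→7400, (E,hash)→7800, (E,nl_idx)→9000, (E,nl)→120300 …(+1); best=6200 via (B,hash)
  {BD}: card=30000; try (B,hash)→6400, (D,merge)→8300, (B,merge)→8500, (D,hash)→9600, (D,nl_idx)→33000, (D,nl)→150300 …(+1); best=6400 via (B,hash)
  {AD}: card=25000; try (A,hash)→4200, (D,merge)→7000, (A,merge)→7300, (D,hash)→9400, (D,nl_idx)→27000, (D,nl)→100200 …(+1); best=4200 via (A,hash)
  {CEF}: card=75000; try (C,hash)→7400, (E,hash)→9500, (C,merge)→15000, (E,merge)→22800, (C,nl_idx)→85000, (E,nl_idx)→89300 …(+2); best=7400 via (C,hash)
  {BEF}: card=15000; try (B,hash)→7400, (F,hash)→12400, (B,merge)→15000, (F,merge)→90320, (F,nl)→126200, (B,nl)→301000; best=7400 via (B,hash)
  {BDE}: card=600000; try (D,hash)→21200, (E,hash)→43600, (D,merge)→95200, (E,merge)→490400, (D,nl_idx)→660200, (E,nl_idx)→876400 …(+2); best=21200 via (D,hash)
  {ABD}: card=1500000; try (B,hash)→34600, (A,hash)→39600, (B,merge)→407200, (A,merge)→488200, (A,nl)→6006400, (B,nl)→7504200; best=34600 via (B,hash)
  {BCEF}: card=1125000; try (C,hash)→27800, (B,hash)→87800, (C,merge)→235400, (C,nl_idx)→1267400, (B,merge)→1360400, (C,nl)→4507400 …(+1); best=27800 via (C,hash)
  {BDEF}: card=1500000; try (D,hash)→31400, (D,merge)→237400, (F,hash)→621400, (D,nl_idx)→1642400, (D,nl)→7507400, (F,nl)→12021200 …(+1); best=31400 via (D,hash)
  {ABDE}: card=30000000; try (A,hash)→624400, (E,hash)→1541800, (A,merge)→12623000, (E,merge)→33038600, (E,nl_idx)→43534600, (A,nl)→120021200 …(+1); best=624400 via (A,hash)
  {BCDEF}: card=112500000; try (D,hash)→1161800, (C,hash)→1536800, (D,merge)→24782800, (C,merge)→33034400, (D,nl_idx)→122652800, (C,nl_idx)→126031400 …(+2); best=1161800 via (D,hash)
  {ABDEF}: card=75000000; try (A,hash)→1534600, (F,hash)→30624600, (A,merge)→33033200, (A,nl)→300031400, (F,nl)→600624400, (F,merge)→780624520; best=1534600 via (A,hash)
  {ABCDEF}: card=5625000000; try (C,hash)→76540000, (A,hash)→113665000, (C,merge)→2101537600, (A,merge)→3151163600, (C,nl_idx)→6301534600, (A,nl)→22501161800 …(+1); best=76540000 via (C,hash)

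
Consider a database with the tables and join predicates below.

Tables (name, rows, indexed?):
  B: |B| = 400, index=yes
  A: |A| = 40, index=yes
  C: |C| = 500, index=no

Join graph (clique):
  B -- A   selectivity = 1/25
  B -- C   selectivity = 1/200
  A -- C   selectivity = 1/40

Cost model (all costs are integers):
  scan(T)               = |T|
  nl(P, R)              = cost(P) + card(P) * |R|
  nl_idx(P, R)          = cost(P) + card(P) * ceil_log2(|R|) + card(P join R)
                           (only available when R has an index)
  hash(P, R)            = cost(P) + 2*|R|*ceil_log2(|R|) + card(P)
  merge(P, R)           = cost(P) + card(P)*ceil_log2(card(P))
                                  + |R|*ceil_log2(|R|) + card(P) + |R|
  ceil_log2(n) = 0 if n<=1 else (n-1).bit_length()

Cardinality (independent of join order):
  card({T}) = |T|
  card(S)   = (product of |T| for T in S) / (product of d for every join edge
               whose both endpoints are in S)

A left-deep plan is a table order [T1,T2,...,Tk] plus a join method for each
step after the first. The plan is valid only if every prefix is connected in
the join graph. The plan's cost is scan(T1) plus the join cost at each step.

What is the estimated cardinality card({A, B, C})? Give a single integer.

40

Tables in S: A(40), B(400), C(500)
Edges inside S: B-A(d=25), B-C(d=200), A-C(d=40)
numerator = 40 * 400 * 500 = 8000000
denominator = 25 * 200 * 40 = 200000
card(S) = 8000000 / 200000 = 40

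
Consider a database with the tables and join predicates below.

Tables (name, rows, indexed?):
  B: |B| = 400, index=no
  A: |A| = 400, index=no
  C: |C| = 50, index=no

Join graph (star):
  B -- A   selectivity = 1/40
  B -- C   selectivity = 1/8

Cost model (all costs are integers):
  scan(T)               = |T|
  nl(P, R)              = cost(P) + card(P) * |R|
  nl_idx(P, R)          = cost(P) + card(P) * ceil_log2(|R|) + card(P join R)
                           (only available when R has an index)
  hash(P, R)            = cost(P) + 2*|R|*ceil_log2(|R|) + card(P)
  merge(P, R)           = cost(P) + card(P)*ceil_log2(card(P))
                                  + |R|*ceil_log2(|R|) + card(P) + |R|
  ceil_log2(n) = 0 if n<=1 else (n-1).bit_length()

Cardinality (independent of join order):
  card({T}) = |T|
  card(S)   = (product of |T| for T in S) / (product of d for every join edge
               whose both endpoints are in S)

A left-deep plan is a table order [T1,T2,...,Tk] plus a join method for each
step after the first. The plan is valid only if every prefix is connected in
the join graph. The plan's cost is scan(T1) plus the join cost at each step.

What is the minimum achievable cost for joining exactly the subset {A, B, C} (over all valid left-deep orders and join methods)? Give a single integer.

11100

Selinger DP over subsets of {A,B,C}:
  {B}: scan cost=400, card=400
  {A}: scan cost=400, card=400
  {C}: scan cost=50, card=50
  {AB}: card=4000; try (B,hash)→8000, (A,hash)→8000, (B,merge)→8400, (A,merge)→8400, (B,nl)→160400, (A,nl)→160400; best=8000 via (B,hash)
  {BC}: card=2500; try (C,hash)→1400, (B,merge)→4400, (C,merge)→4750, (B,hash)→7300, (B,nl)→20050, (C,nl)→20400; best=1400 via (C,hash)
  {ABC}: card=25000; try (A,hash)→11100, (C,hash)→12600, (A,merge)→37900, (C,merge)→60350, (C,nl)→208000, (A,nl)→1001400; best=11100 via (A,hash)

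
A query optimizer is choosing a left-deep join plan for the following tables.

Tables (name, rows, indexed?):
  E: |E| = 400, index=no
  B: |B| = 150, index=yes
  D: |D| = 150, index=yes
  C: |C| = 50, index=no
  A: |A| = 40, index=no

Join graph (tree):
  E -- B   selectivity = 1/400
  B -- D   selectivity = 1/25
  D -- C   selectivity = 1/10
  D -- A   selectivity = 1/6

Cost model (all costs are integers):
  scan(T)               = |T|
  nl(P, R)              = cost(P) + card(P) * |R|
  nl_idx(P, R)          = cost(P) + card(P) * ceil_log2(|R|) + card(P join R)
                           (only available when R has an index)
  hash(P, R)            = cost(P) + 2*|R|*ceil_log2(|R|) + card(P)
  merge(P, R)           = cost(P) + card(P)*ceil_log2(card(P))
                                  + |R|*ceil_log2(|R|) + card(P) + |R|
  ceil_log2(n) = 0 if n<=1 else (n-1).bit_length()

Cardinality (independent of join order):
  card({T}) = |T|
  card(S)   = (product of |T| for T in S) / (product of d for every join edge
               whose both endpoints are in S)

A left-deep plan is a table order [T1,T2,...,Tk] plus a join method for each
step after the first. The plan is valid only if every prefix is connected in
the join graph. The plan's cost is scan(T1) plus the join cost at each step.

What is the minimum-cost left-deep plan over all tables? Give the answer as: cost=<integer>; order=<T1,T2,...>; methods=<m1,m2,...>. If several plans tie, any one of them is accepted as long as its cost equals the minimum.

Selinger DP (subsets sized 1..n):
  {E}: scan cost=400, card=400
  {B}: scan cost=150, card=150
  {D}: scan cost=150, card=150
  {C}: scan cost=50, card=50
  {A}: scan cost=40, card=40
  {BE}: card=150; try (B,hash)→3200, (B,nl_idx)→3750, (E,merge)→5500, (B,merge)→5750, (E,hash)→7500, (E,nl)→60150 …(+1); best=3200 via (B,hash)
  {BD}: card=900; try (D,nl_idx)→2250, (B,nl_idx)→2250, (D,hash)→2700, (B,hash)→2700, (D,merge)→2850, (B,merge)→2850 …(+2); best=2250 via (D,nl_idx)
  {CD}: card=750; try (C,hash)→900, (D,nl_idx)→1200, (D,merge)→1750, (C,merge)→1850, (D,hash)→2500, (D,nl)→7550 …(+1); best=900 via (C,hash)
  {AD}: card=1000; try (A,hash)→780, (D,nl_idx)→1360, (D,merge)→1670, (A,merge)→1780, (D,hash)→2480, (D,nl)→6040 …(+1); best=780 via (A,hash)
  {BDE}: card=900; try (D,nl_idx)→5300, (D,hash)→5750, (D,merge)→5900, (E,hash)→10350, (E,merge)→16150, (D,nl)→25700 …(+1); best=5300 via (D,nl_idx)
  {BCD}: card=4500; try (C,hash)→3750, (B,hash)→4050, (B,merge)→10500, (B,nl_idx)→11400, (C,merge)→12500, (C,nl)→47250 …(+1); best=3750 via (C,hash)
  {ABD}: card=6000; try (A,hash)→3630, (B,hash)→4180, (A,merge)→12430, (B,merge)→13130, (B,nl_idx)→14780, (A,nl)→38250 …(+1); best=3630 via (A,hash)
  {ACD}: card=5000; try (A,hash)→2130, (C,hash)→2380, (A,merge)→9430, (C,merge)→12130, (A,nl)→30900, (C,nl)→50780; best=2130 via (A,hash)
  {BCDE}: card=4500; try (C,hash)→6800, (E,hash)→15450, (C,merge)→15550, (C,nl)→50300, (E,merge)→70750, (E,nl)→1803750; best=6800 via (C,hash)
  {ABDE}: card=6000; try (A,hash)→6680, (A,merge)→15480, (E,hash)→16830, (A,nl)→41300, (E,merge)→91630, (E,nl)→2403630; best=6680 via (A,hash)
  {ABCD}: card=30000; try (A,hash)→8730, (B,hash)→9530, (C,hash)→10230, (A,merge)→67030, (B,nl_idx)→72130, (B,merge)→73480 …(+4); best=8730 via (A,hash)
  {ABCDE}: card=30000; try (A,hash)→11780, (C,hash)→13280, (E,hash)→45930, (A,merge)→70080, (C,merge)→91030, (A,nl)→186800 …(+3); best=11780 via (A,hash)

cost=11780; order=E,B,D,C,A; methods=hash,nl_idx,hash,hash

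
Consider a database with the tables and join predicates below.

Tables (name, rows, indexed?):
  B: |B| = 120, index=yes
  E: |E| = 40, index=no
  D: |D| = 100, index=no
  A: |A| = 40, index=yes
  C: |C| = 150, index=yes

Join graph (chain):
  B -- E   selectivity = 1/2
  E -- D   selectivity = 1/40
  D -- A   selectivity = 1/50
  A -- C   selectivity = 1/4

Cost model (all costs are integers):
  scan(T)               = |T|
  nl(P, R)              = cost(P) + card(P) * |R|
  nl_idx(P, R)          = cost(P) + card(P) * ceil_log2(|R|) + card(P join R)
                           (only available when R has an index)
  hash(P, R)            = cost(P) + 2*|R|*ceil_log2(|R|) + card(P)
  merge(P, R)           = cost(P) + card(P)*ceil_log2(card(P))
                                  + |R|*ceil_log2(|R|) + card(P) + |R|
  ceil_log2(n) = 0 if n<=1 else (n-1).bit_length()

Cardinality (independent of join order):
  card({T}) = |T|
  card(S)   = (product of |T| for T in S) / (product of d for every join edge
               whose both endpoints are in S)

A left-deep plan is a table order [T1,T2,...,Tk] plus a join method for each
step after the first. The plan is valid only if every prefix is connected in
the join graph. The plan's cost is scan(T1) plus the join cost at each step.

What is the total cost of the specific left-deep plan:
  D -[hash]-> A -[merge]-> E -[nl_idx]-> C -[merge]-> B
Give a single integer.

45200

step 1: scan D: cost=100, card=100
step 2: join A via hash
    card(P join A) = 100*40/(50) = 80
    cost = 100 + 2*40*6 + 100 = 680
step 3: join E via merge
    card(P join E) = 80*40/(40) = 80
    cost = 680 + 80*7 + 40*6 + 80 + 40 = 1600
step 4: join C via nl_idx
    card(P join C) = 80*150/(4) = 3000
    cost = 1600 + 80*8 + 3000 = 5240
step 5: join B via merge
    card(P join B) = 3000*120/(2) = 180000
    cost = 5240 + 3000*12 + 120*7 + 3000 + 120 = 45200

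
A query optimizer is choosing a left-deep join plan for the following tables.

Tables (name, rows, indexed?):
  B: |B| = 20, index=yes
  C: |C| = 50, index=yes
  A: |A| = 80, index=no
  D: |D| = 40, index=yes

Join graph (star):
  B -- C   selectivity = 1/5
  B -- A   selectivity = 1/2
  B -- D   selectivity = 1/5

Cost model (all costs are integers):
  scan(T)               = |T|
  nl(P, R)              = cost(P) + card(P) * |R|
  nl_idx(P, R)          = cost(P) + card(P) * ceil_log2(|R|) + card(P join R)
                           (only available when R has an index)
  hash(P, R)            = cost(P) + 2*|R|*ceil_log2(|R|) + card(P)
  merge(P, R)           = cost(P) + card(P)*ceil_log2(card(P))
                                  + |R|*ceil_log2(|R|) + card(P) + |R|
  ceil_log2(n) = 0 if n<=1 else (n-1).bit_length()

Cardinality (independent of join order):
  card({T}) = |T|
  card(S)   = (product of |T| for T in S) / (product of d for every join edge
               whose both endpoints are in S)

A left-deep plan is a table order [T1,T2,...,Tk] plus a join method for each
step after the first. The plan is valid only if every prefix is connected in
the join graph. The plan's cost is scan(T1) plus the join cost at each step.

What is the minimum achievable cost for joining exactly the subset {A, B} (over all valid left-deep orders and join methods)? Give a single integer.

Selinger DP over subsets of {A,B}:
  {B}: scan cost=20, card=20
  {A}: scan cost=80, card=80
  {AB}: card=800; try (B,hash)→360, (A,merge)→780, (B,merge)→840, (A,hash)→1160, (B,nl_idx)→1280, (A,nl)→1620 …(+1); best=360 via (B,hash)

360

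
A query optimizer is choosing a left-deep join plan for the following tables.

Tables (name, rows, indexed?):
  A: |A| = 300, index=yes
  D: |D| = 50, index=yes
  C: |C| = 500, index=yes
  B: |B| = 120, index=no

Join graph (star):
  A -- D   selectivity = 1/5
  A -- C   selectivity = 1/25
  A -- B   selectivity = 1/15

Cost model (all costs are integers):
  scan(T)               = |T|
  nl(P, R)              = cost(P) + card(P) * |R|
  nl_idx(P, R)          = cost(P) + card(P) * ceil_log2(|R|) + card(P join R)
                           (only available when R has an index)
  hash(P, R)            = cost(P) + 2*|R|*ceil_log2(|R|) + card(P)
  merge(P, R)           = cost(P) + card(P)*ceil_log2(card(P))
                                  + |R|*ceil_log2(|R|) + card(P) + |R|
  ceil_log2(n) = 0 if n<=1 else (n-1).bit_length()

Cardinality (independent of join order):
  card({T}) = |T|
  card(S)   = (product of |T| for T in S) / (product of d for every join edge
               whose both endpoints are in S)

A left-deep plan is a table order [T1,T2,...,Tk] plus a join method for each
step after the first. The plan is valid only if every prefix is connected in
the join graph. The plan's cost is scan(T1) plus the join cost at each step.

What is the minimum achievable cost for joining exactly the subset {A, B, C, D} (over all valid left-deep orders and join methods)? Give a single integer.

38280

Selinger DP over subsets of {A,B,C,D}:
  {A}: scan cost=300, card=300
  {D}: scan cost=50, card=50
  {C}: scan cost=500, card=500
  {B}: scan cost=120, card=120
  {AD}: card=3000; try (D,hash)→1200, (A,merge)→3400, (A,nl_idx)→3500, (D,merge)→3650, (D,nl_idx)→5100, (A,hash)→5500 …(+2); best=1200 via (D,hash)
  {AC}: card=6000; try (A,hash)→6400, (C,merge)→8300, (A,merge)→8500, (C,nl_idx)→9000, (C,hash)→9600, (A,nl_idx)→11000 …(+2); best=6400 via (A,hash)
  {AB}: card=2400; try (B,hash)→2280, (A,nl_idx)→3600, (A,merge)→4080, (B,merge)→4260, (A,hash)→5640, (A,nl)→36120 …(+1); best=2280 via (B,hash)
  {ACD}: card=60000; try (D,hash)→13000, (C,hash)→13200, (C,merge)→45200, (C,nl_idx)→88200, (D,merge)→90750, (D,nl_idx)→102400 …(+2); best=13000 via (D,hash)
  {ABD}: card=24000; try (D,hash)→5280, (B,hash)→5880, (D,merge)→33830, (D,nl_idx)→40680, (B,merge)→41160, (D,nl)→122280 …(+1); best=5280 via (D,hash)
  {ABC}: card=48000; try (C,hash)→13680, (B,hash)→14080, (C,merge)→38480, (C,nl_idx)→71880, (B,merge)→91360, (B,nl)→726400 …(+1); best=13680 via (C,hash)
  {ABCD}: card=480000; try (C,hash)→38280, (D,hash)→62280, (B,hash)→74680, (C,merge)→394280, (C,nl_idx)→701280, (D,nl_idx)→781680 …(+5); best=38280 via (C,hash)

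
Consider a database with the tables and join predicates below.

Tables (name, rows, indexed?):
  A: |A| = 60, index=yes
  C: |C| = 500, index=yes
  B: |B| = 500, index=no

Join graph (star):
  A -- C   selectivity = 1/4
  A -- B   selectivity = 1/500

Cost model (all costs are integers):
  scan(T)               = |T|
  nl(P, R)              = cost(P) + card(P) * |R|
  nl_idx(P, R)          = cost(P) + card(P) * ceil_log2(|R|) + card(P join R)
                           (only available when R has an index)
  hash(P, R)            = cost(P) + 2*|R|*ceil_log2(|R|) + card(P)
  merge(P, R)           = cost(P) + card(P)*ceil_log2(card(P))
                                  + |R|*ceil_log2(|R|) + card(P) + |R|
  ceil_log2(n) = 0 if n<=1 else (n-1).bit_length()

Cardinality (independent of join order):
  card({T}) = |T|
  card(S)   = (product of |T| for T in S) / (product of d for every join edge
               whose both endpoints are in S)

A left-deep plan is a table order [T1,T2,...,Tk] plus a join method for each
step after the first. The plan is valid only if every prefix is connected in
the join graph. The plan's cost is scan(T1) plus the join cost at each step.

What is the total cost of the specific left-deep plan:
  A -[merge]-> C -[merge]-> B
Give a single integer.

step 1: scan A: cost=60, card=60
step 2: join C via merge
    card(P join C) = 60*500/(4) = 7500
    cost = 60 + 60*6 + 500*9 + 60 + 500 = 5480
step 3: join B via merge
    card(P join B) = 7500*500/(500) = 7500
    cost = 5480 + 7500*13 + 500*9 + 7500 + 500 = 115480

115480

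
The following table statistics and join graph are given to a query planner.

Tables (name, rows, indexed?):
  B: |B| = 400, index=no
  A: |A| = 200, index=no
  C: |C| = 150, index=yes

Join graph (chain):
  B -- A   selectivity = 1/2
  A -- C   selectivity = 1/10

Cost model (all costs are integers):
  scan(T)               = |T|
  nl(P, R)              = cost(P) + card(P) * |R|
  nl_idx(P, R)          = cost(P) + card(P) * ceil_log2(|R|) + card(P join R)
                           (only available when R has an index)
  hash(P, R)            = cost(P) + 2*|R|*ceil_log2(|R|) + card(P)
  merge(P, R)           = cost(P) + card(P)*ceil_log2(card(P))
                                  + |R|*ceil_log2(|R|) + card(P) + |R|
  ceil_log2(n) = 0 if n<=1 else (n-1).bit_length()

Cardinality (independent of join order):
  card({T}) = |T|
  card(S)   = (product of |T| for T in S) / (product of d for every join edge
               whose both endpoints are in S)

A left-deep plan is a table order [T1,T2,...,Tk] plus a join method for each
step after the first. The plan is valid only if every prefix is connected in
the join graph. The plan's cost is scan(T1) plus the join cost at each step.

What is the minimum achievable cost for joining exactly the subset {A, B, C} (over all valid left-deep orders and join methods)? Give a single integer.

Selinger DP over subsets of {A,B,C}:
  {B}: scan cost=400, card=400
  {A}: scan cost=200, card=200
  {C}: scan cost=150, card=150
  {AB}: card=40000; try (A,hash)→4000, (B,merge)→6000, (A,merge)→6200, (B,hash)→7600, (B,nl)→80200, (A,nl)→80400; best=4000 via (A,hash)
  {AC}: card=3000; try (C,hash)→2800, (A,merge)→3300, (C,merge)→3350, (A,hash)→3500, (C,nl_idx)→4800, (A,nl)→30150 …(+1); best=2800 via (C,hash)
  {ABC}: card=600000; try (B,hash)→13000, (B,merge)→45800, (C,hash)→46400, (C,merge)→685350, (C,nl_idx)→924000, (B,nl)→1202800 …(+1); best=13000 via (B,hash)

13000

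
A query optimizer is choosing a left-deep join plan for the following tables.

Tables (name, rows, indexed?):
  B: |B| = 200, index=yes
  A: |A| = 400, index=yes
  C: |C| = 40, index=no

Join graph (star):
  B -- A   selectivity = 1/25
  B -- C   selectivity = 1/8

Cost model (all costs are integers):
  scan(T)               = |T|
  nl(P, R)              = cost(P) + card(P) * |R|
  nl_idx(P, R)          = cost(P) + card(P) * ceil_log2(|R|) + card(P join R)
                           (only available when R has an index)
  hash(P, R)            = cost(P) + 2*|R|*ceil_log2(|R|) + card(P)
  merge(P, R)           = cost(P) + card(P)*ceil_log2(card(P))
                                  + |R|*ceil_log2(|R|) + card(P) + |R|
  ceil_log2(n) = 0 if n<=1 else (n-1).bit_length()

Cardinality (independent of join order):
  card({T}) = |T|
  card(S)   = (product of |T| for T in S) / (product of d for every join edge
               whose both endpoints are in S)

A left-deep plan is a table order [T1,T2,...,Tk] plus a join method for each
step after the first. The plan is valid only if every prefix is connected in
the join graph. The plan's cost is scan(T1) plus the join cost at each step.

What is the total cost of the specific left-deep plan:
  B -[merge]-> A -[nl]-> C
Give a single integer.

step 1: scan B: cost=200, card=200
step 2: join A via merge
    card(P join A) = 200*400/(25) = 3200
    cost = 200 + 200*8 + 400*9 + 200 + 400 = 6000
step 3: join C via nl
    card(P join C) = 3200*40/(8) = 16000
    cost = 6000 + 3200*40 = 134000

134000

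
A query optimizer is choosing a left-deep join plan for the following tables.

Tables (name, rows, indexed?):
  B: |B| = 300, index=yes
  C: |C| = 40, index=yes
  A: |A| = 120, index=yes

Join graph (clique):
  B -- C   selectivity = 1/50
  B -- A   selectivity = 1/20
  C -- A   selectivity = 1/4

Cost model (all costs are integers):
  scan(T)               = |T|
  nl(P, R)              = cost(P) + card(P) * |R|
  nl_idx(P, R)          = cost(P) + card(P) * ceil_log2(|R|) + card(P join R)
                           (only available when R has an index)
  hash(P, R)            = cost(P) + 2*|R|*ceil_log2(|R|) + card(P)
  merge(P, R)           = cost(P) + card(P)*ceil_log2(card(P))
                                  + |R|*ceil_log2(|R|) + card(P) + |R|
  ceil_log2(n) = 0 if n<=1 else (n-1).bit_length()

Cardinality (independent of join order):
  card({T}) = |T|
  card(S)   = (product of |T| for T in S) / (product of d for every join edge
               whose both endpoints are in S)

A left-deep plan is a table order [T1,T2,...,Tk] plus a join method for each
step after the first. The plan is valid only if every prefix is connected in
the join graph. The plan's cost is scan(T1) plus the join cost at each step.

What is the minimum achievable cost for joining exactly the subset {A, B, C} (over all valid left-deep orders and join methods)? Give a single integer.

Selinger DP over subsets of {A,B,C}:
  {B}: scan cost=300, card=300
  {C}: scan cost=40, card=40
  {A}: scan cost=120, card=120
  {BC}: card=240; try (B,nl_idx)→640, (C,hash)→1080, (C,nl_idx)→2340, (B,merge)→3320, (C,merge)→3580, (B,hash)→5480 …(+2); best=640 via (B,nl_idx)
  {AB}: card=1800; try (A,hash)→2280, (B,nl_idx)→3000, (B,merge)→4080, (A,nl_idx)→4200, (A,merge)→4260, (B,hash)→5640 …(+2); best=2280 via (A,hash)
  {AC}: card=1200; try (C,hash)→720, (A,merge)→1280, (C,merge)→1360, (A,nl_idx)→1520, (A,hash)→1760, (C,nl_idx)→2040 …(+2); best=720 via (C,hash)
  {ABC}: card=360; try (A,hash)→2560, (A,nl_idx)→2680, (A,merge)→3760, (C,hash)→4560, (B,hash)→7320, (B,nl_idx)→11880 …(+6); best=2560 via (A,hash)

2560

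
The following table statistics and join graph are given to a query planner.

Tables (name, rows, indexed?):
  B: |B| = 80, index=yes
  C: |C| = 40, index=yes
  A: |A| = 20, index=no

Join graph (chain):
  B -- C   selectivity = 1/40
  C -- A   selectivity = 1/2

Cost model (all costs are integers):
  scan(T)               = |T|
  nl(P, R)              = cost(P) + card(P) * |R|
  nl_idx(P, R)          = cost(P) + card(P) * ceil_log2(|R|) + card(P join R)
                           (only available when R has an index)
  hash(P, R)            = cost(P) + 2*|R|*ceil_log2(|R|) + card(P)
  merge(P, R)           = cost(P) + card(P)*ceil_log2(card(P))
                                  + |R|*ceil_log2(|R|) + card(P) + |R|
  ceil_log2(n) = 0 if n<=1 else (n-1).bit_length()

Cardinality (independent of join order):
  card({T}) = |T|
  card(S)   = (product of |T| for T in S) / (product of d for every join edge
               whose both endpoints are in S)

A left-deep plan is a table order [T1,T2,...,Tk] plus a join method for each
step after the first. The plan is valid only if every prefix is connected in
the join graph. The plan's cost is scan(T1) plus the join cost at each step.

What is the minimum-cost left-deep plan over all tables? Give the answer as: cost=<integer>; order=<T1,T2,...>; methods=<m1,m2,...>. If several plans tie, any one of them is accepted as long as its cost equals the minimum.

Selinger DP (subsets sized 1..n):
  {B}: scan cost=80, card=80
  {C}: scan cost=40, card=40
  {A}: scan cost=20, card=20
  {BC}: card=80; try (B,nl_idx)→400, (C,hash)→640, (C,nl_idx)→640, (B,merge)→960, (C,merge)→1000, (B,hash)→1200 …(+2); best=400 via (B,nl_idx)
  {AC}: card=400; try (A,hash)→280, (C,merge)→420, (A,merge)→440, (C,hash)→520, (C,nl_idx)→540, (C,nl)→820 …(+1); best=280 via (A,hash)
  {ABC}: card=800; try (A,hash)→680, (A,merge)→1160, (B,hash)→1800, (A,nl)→2000, (B,nl_idx)→3880, (B,merge)→4920 …(+1); best=680 via (A,hash)

cost=680; order=C,B,A; methods=nl_idx,hash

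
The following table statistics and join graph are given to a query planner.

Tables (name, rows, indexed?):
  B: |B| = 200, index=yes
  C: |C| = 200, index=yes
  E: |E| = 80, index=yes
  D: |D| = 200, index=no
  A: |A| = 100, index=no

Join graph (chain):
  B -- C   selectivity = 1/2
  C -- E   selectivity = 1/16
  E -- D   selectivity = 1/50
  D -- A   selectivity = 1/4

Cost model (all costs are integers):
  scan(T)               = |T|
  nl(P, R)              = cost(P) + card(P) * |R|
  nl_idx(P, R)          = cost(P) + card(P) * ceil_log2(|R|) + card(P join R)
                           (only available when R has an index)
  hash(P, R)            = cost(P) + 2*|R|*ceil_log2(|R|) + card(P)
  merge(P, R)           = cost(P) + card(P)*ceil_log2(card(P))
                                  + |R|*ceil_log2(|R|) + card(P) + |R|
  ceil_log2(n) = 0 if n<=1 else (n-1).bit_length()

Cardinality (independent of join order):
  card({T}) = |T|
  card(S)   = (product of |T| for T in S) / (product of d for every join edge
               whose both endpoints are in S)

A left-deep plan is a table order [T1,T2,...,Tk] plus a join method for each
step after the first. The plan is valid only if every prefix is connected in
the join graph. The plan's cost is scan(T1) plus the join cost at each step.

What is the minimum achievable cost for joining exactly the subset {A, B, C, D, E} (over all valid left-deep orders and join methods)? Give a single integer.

Selinger DP over subsets of {A,B,C,D,E}:
  {B}: scan cost=200, card=200
  {C}: scan cost=200, card=200
  {E}: scan cost=80, card=80
  {D}: scan cost=200, card=200
  {A}: scan cost=100, card=100
  {BC}: card=20000; try (C,hash)→3600, (B,hash)→3600, (C,merge)→3800, (B,merge)→3800, (C,nl_idx)→21800, (B,nl_idx)→21800 …(+2); best=3600 via (C,hash)
  {CE}: card=1000; try (E,hash)→1520, (C,nl_idx)→1720, (C,merge)→2520, (E,nl_idx)→2600, (E,merge)→2640, (C,hash)→3360 …(+2); best=1520 via (E,hash)
  {DE}: card=320; try (E,hash)→1520, (E,nl_idx)→1920, (D,merge)→2520, (E,merge)→2640, (D,hash)→3360, (D,nl)→16080 …(+1); best=1520 via (E,hash)
  {AD}: card=5000; try (A,hash)→1800, (D,merge)→2700, (A,merge)→2800, (D,hash)→3400, (D,nl)→20100, (A,nl)→20200; best=1800 via (A,hash)
  {BCE}: card=100000; try (B,hash)→5720, (B,merge)→14320, (E,hash)→24720, (B,nl_idx)→109520, (B,nl)→201520, (E,nl_idx)→243600 …(+2); best=5720 via (B,hash)
  {CDE}: card=4000; try (C,hash)→5040, (D,hash)→5720, (C,merge)→6520, (C,nl_idx)→8080, (D,merge)→14320, (C,nl)→65520 …(+1); best=5040 via (C,hash)
  {ADE}: card=8000; try (A,hash)→3240, (A,merge)→5520, (E,hash)→7920, (A,nl)→33520, (E,nl_idx)→44800, (E,merge)→72440 …(+1); best=3240 via (A,hash)
  {BCDE}: card=400000; try (B,hash)→12240, (B,merge)→58840, (D,hash)→108920, (B,nl_idx)→437040, (B,nl)→805040, (D,merge)→1807520 …(+1); best=12240 via (B,hash)
  {ACDE}: card=100000; try (A,hash)→10440, (C,hash)→14440, (A,merge)→57840, (C,merge)→117040, (C,nl_idx)→167240, (A,nl)→405040 …(+1); best=10440 via (A,hash)
  {ABCDE}: card=10000000; try (B,hash)→113640, (A,hash)→413640, (B,merge)→1812240, (A,merge)→8013040, (B,nl_idx)→10810440, (B,nl)→20010440 …(+1); best=113640 via (B,hash)

113640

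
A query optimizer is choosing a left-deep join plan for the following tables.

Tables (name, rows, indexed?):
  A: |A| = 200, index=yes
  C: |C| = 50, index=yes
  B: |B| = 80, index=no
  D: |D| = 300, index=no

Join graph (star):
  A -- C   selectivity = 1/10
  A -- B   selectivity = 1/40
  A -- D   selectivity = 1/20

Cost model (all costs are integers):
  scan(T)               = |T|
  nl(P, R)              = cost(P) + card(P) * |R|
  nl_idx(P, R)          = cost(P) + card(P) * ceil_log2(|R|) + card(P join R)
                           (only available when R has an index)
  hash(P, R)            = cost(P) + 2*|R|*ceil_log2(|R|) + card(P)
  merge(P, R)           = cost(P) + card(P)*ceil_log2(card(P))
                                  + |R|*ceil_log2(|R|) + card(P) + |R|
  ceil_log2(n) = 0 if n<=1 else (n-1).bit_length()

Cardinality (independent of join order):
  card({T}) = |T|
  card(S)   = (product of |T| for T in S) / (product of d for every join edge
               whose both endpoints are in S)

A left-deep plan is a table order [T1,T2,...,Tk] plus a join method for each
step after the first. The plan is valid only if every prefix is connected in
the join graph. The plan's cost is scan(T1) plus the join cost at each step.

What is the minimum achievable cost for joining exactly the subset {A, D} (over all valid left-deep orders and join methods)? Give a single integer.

3800

Selinger DP over subsets of {A,D}:
  {A}: scan cost=200, card=200
  {D}: scan cost=300, card=300
  {AD}: card=3000; try (A,hash)→3800, (D,merge)→5000, (A,merge)→5100, (A,nl_idx)→5700, (D,hash)→5800, (D,nl)→60200 …(+1); best=3800 via (A,hash)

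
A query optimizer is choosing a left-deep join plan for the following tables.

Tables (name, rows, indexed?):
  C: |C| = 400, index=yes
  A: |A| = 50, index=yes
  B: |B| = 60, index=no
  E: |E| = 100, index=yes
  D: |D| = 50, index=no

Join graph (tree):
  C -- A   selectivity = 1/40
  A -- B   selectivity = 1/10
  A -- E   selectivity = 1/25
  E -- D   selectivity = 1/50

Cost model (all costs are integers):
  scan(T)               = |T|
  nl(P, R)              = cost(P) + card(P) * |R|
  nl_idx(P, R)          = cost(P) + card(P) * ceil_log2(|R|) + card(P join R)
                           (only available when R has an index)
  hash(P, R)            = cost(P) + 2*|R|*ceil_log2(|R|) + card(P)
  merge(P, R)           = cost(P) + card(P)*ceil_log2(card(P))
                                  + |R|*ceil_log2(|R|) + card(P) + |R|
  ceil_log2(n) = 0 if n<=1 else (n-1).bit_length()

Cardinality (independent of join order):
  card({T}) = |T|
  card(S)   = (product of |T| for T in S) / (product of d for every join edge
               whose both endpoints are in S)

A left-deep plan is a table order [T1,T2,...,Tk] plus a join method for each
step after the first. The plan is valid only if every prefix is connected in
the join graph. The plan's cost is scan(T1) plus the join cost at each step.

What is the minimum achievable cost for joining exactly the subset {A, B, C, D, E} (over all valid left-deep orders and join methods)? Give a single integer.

Selinger DP over subsets of {A,B,C,D,E}:
  {C}: scan cost=400, card=400
  {A}: scan cost=50, card=50
  {B}: scan cost=60, card=60
  {E}: scan cost=100, card=100
  {D}: scan cost=50, card=50
  {AC}: card=500; try (C,nl_idx)→1000, (A,hash)→1400, (A,nl_idx)→3300, (C,merge)→4400, (A,merge)→4750, (C,hash)→7300 …(+2); best=1000 via (C,nl_idx)
  {AB}: card=300; try (A,hash)→720, (A,nl_idx)→720, (B,hash)→820, (B,merge)→820, (A,merge)→830, (B,nl)→3050 …(+1); best=720 via (A,hash)
  {AE}: card=200; try (E,nl_idx)→600, (A,hash)→800, (A,nl_idx)→900, (E,merge)→1200, (A,merge)→1250, (E,hash)→1500 …(+2); best=600 via (E,nl_idx)
  {DE}: card=100; try (E,nl_idx)→500, (D,hash)→800, (E,merge)→1200, (D,merge)→1250, (E,hash)→1500, (E,nl)→5050 …(+1); best=500 via (E,nl_idx)
  {ABC}: card=3000; try (B,hash)→2220, (C,nl_idx)→6420, (B,merge)→6420, (C,merge)→7720, (C,hash)→8220, (B,nl)→31000 …(+1); best=2220 via (B,hash)
  {ACE}: card=2000; try (E,hash)→2900, (C,nl_idx)→4400, (C,merge)→6400, (E,nl_idx)→6500, (E,merge)→6800, (C,hash)→8000 …(+2); best=2900 via (E,hash)
  {ABE}: card=1200; try (B,hash)→1520, (E,hash)→2420, (B,merge)→2820, (E,nl_idx)→4020, (E,merge)→4520, (B,nl)→12600 …(+1); best=1520 via (B,hash)
  {ADE}: card=200; try (A,hash)→1200, (A,nl_idx)→1300, (D,hash)→1400, (A,merge)→1650, (D,merge)→2750, (A,nl)→5500 …(+1); best=1200 via (A,hash)
  {ABCE}: card=12000; try (B,hash)→5620, (E,hash)→6620, (C,hash)→9920, (C,merge)→19920, (C,nl_idx)→24320, (B,merge)→27320 …(+5); best=5620 via (B,hash)
  {ACDE}: card=2000; try (C,nl_idx)→5000, (D,hash)→5500, (C,merge)→7000, (C,hash)→8600, (D,merge)→27250, (C,nl)→81200 …(+1); best=5000 via (C,nl_idx)
  {ABDE}: card=1200; try (B,hash)→2120, (D,hash)→3320, (B,merge)→3420, (B,nl)→13200, (D,merge)→16270, (D,nl)→61520; best=2120 via (B,hash)
  {ABCDE}: card=12000; try (B,hash)→7720, (C,hash)→10520, (D,hash)→18220, (C,merge)→20520, (C,nl_idx)→24920, (B,merge)→29420 …(+4); best=7720 via (B,hash)

7720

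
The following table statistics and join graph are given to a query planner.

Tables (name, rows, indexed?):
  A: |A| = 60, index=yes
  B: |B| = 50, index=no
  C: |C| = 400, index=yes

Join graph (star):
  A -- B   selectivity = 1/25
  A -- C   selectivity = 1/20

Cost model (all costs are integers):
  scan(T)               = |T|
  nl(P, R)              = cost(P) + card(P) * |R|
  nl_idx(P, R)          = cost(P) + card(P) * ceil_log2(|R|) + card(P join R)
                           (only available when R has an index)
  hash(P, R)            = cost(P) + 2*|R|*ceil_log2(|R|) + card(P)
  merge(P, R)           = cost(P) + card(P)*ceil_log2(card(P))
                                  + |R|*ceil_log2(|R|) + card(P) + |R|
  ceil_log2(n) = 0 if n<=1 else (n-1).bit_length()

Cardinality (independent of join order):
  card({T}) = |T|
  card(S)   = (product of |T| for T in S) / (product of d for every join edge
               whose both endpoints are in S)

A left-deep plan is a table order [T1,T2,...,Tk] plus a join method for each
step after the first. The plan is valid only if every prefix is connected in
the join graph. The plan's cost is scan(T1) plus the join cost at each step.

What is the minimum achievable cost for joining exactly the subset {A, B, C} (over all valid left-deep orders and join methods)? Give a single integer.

3320

Selinger DP over subsets of {A,B,C}:
  {A}: scan cost=60, card=60
  {B}: scan cost=50, card=50
  {C}: scan cost=400, card=400
  {AB}: card=120; try (A,nl_idx)→470, (B,hash)→720, (A,hash)→820, (A,merge)→820, (B,merge)→830, (A,nl)→3050 …(+1); best=470 via (A,nl_idx)
  {AC}: card=1200; try (A,hash)→1520, (C,nl_idx)→1800, (A,nl_idx)→4000, (C,merge)→4480, (A,merge)→4820, (C,hash)→7320 …(+2); best=1520 via (A,hash)
  {ABC}: card=2400; try (B,hash)→3320, (C,nl_idx)→3950, (C,merge)→5430, (C,hash)→7790, (B,merge)→16270, (C,nl)→48470 …(+1); best=3320 via (B,hash)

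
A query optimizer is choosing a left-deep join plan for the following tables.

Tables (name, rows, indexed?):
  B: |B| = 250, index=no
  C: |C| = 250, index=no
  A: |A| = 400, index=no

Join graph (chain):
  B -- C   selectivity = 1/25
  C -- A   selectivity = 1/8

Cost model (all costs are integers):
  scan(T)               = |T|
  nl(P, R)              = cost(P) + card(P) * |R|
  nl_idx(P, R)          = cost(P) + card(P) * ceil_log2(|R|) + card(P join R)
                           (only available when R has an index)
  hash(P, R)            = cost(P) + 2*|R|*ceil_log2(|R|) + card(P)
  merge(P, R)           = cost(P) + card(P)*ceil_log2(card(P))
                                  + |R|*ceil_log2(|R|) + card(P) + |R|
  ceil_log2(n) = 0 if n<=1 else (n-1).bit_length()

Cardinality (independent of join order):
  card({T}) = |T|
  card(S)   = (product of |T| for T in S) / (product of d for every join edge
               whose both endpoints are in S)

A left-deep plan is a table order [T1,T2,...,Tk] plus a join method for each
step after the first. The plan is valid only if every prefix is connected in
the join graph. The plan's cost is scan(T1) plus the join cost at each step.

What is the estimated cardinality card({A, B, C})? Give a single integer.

125000

Tables in S: A(400), B(250), C(250)
Edges inside S: B-C(d=25), C-A(d=8)
numerator = 400 * 250 * 250 = 25000000
denominator = 25 * 8 = 200
card(S) = 25000000 / 200 = 125000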